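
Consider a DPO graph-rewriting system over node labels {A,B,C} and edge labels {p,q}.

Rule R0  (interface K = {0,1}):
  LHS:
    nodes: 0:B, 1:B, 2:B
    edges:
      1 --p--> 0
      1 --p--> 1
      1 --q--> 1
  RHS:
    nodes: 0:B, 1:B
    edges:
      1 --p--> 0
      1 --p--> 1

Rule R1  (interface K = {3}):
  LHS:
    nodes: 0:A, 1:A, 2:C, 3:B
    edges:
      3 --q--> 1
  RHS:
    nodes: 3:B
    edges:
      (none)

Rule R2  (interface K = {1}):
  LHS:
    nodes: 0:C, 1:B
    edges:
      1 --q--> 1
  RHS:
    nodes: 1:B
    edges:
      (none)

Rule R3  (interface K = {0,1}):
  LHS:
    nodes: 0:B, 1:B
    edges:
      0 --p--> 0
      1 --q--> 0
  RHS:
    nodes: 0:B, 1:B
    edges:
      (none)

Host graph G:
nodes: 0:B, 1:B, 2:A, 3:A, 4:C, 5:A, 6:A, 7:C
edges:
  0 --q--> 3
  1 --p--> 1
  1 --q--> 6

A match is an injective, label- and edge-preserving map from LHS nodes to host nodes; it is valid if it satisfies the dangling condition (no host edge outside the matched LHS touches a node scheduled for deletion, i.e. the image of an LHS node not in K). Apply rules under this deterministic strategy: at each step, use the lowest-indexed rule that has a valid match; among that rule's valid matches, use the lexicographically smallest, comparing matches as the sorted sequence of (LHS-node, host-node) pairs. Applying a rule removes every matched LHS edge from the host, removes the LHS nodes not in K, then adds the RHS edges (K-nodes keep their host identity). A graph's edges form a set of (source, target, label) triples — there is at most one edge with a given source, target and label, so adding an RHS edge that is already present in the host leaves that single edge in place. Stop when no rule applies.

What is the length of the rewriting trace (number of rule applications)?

[0] host  ⇒  8 nodes, 3 edges  {0-q->3 1-p->1 1-q->6}
[1] R1 @ {0↦2, 1↦3, 2↦4, 3↦0}  ⇒  5 nodes, 2 edges  {1-p->1 1-q->6}
[2] R1 @ {0↦5, 1↦6, 2↦7, 3↦1}  ⇒  2 nodes, 1 edges  {1-p->1}
halt: no rule applies after step 2

Answer: 2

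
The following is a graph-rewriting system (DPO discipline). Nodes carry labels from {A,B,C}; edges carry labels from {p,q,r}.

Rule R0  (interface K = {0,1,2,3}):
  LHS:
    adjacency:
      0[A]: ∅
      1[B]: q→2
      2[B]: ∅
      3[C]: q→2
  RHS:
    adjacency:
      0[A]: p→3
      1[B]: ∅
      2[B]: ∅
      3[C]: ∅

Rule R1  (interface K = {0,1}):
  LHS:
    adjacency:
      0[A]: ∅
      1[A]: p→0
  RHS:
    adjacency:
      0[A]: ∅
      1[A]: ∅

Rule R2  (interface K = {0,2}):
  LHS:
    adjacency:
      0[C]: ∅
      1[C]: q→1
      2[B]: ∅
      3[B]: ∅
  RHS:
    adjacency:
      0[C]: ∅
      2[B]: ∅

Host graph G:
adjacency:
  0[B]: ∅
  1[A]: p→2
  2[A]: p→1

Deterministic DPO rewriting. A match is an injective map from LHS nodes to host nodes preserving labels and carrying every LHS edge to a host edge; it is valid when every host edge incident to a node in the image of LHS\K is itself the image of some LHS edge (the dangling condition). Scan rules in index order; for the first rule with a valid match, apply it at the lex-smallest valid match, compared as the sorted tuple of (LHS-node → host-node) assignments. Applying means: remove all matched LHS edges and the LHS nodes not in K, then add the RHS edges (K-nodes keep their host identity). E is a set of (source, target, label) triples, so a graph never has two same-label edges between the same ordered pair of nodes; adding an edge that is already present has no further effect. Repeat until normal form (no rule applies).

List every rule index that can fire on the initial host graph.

R0: no valid match — LHS pattern not found
R1: 2 valid matches — {0↦1, 1↦2}, {0↦2, 1↦1}
R2: no valid match — LHS pattern not found

Answer: [R1]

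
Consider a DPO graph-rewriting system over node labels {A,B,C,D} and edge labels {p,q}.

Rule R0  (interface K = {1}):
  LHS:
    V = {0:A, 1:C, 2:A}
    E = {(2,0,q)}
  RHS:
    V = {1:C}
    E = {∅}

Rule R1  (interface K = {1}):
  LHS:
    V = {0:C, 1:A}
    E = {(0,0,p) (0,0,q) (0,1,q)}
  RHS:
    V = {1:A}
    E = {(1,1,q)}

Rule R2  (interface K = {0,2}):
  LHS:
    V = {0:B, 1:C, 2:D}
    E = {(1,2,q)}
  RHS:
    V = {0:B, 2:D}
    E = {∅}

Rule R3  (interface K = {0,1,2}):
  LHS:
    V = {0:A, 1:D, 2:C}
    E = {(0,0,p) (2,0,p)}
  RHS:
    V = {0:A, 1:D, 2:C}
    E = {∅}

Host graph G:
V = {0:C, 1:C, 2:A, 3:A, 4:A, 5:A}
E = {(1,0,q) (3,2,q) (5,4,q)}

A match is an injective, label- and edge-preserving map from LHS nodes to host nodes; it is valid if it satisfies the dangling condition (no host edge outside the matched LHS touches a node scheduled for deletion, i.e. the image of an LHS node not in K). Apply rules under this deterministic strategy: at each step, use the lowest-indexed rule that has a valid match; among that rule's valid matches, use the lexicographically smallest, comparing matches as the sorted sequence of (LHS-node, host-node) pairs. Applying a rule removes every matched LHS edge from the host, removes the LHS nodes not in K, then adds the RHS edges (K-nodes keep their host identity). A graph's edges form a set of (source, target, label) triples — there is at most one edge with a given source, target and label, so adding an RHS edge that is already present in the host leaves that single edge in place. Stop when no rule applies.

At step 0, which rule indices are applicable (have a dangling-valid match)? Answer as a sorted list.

R0: 4 valid matches — {0↦2, 1↦0, 2↦3}, {0↦2, 1↦1, 2↦3}, {0↦4, 1↦0, 2↦5} (+1 more)
R1: no valid match — LHS pattern not found
R2: no valid match — LHS pattern not found
R3: no valid match — LHS pattern not found

Answer: [R0]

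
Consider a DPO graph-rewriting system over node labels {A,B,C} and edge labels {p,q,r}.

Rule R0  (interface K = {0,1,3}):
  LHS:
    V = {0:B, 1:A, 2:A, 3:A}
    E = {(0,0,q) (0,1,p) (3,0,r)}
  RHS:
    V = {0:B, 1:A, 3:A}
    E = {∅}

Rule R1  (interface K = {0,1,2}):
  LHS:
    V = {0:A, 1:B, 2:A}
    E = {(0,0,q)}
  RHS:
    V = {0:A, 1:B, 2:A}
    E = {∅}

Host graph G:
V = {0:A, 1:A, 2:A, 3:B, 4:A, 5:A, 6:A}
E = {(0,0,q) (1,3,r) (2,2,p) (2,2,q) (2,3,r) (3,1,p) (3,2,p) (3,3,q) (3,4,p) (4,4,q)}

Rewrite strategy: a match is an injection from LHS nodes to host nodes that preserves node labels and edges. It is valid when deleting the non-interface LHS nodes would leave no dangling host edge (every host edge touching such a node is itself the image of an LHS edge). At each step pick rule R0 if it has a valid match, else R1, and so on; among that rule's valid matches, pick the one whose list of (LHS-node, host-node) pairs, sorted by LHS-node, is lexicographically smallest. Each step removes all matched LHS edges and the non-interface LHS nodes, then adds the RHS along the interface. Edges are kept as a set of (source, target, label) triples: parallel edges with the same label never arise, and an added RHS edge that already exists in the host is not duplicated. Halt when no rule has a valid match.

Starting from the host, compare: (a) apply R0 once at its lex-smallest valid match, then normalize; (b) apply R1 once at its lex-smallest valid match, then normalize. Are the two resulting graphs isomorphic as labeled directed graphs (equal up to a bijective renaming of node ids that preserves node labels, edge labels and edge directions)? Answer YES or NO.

Answer: YES

Steps:
branch R0-first: apply at {0↦3, 1↦1, 2↦5, 3↦2} → |E|=7, then 3 more step(s) → NF |V|=6 |E|=4 V={0:A, 1:A, 2:A, 3:B, 4:A, 6:A} E=1-r->3 2-p->2 3-p->2 3-p->4
branch R1-first: apply at {0↦0, 1↦3, 2↦1} → |E|=9, then 3 more step(s) → NF |V|=6 |E|=4 V={1:A, 2:A, 3:B, 4:A, 5:A, 6:A} E=1-r->3 2-p->2 3-p->2 3-p->4
graphs isomorphic (equal up to label-preserving node renaming)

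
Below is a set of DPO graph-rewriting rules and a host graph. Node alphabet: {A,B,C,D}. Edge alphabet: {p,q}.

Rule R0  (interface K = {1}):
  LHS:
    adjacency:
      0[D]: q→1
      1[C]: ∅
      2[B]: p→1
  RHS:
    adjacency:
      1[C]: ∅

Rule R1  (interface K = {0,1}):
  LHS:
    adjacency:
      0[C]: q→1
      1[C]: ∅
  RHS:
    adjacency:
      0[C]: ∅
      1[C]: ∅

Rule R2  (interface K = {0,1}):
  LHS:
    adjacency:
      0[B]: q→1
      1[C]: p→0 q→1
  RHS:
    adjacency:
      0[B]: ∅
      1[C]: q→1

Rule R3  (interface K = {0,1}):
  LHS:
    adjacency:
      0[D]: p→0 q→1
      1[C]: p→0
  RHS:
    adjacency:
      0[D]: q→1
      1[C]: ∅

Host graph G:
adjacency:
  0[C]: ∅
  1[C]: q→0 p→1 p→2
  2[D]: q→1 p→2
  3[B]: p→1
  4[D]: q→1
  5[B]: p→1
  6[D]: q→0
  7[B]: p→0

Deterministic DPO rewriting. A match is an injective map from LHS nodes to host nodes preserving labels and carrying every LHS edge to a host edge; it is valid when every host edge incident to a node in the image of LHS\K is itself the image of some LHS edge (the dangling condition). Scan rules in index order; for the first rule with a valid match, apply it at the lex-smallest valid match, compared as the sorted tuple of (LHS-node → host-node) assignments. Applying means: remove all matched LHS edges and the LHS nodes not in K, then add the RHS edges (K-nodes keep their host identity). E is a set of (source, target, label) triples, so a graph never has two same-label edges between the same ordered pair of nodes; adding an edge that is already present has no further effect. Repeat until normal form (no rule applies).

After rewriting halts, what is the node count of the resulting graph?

start.  V:8 E:10  edges: 1-q->0 1-p->1 1-p->2 2-q->1 2-p->2 3-p->1 4-q->1 5-p->1 6-q->0 7-p->0
1. fire R0 via {0↦4, 1↦1, 2↦3}  →  V:6 E:8  edges: 1-q->0 1-p->1 1-p->2 2-q->1 2-p->2 5-p->1 6-q->0 7-p->0
2. fire R0 via {0↦6, 1↦0, 2↦7}  →  V:4 E:6  edges: 1-q->0 1-p->1 1-p->2 2-q->1 2-p->2 5-p->1
3. fire R1 via {0↦1, 1↦0}  →  V:4 E:5  edges: 1-p->1 1-p->2 2-q->1 2-p->2 5-p->1
4. fire R3 via {0↦2, 1↦1}  →  V:4 E:3  edges: 1-p->1 2-q->1 5-p->1
5. fire R0 via {0↦2, 1↦1, 2↦5}  →  V:2 E:1  edges: 1-p->1
halt: no rule applies after step 5
NF nodes: {0:C, 1:C}

Answer: 2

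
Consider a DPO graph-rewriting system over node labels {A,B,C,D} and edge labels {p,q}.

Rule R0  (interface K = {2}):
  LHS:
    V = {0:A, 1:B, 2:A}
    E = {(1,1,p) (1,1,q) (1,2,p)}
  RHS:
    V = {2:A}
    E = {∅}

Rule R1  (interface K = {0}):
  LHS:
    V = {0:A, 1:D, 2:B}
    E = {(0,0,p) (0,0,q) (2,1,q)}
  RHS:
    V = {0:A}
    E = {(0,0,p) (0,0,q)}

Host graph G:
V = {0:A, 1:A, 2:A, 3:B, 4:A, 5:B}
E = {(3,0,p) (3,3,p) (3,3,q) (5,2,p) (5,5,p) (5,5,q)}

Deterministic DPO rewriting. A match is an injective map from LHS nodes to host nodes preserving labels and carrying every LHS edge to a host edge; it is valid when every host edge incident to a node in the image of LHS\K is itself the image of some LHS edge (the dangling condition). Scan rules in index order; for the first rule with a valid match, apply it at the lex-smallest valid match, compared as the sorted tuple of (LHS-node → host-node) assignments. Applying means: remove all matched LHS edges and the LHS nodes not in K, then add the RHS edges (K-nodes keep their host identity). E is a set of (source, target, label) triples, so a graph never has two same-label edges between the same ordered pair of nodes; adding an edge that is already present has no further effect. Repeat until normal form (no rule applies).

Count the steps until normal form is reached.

[0] host  ⇒  6 nodes, 6 edges  {3-p->0 3-p->3 3-q->3 5-p->2 5-p->5 5-q->5}
[1] R0 @ {0↦1, 1↦3, 2↦0}  ⇒  4 nodes, 3 edges  {5-p->2 5-p->5 5-q->5}
[2] R0 @ {0↦0, 1↦5, 2↦2}  ⇒  2 nodes, 0 edges  {∅}
normal form: no rule applies after step 2

Answer: 2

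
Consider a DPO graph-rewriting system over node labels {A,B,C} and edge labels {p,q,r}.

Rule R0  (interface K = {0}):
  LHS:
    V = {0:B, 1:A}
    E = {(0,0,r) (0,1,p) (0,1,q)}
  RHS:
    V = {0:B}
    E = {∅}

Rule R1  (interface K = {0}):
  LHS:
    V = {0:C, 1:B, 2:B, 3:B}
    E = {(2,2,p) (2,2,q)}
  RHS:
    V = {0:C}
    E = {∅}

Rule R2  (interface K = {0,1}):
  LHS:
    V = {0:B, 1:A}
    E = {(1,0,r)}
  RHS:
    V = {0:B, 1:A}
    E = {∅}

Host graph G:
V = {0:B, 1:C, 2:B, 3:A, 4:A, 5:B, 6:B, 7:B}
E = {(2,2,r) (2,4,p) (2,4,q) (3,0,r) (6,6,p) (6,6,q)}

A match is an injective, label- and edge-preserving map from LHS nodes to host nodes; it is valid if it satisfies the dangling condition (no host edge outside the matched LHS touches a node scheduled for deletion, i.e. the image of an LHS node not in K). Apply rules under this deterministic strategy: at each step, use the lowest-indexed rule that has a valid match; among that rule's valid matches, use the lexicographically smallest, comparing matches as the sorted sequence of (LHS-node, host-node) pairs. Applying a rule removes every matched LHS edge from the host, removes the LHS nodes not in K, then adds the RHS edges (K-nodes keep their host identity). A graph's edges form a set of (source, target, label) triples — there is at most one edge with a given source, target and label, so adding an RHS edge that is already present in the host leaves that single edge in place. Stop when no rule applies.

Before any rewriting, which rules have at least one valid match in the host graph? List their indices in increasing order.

Answer: [R0,R1,R2]

Steps:
R0: 1 valid match — {0↦2, 1↦4}
R1: 2 valid matches — {0↦1, 1↦5, 2↦6, 3↦7}, {0↦1, 1↦7, 2↦6, 3↦5}
R2: 1 valid match — {0↦0, 1↦3}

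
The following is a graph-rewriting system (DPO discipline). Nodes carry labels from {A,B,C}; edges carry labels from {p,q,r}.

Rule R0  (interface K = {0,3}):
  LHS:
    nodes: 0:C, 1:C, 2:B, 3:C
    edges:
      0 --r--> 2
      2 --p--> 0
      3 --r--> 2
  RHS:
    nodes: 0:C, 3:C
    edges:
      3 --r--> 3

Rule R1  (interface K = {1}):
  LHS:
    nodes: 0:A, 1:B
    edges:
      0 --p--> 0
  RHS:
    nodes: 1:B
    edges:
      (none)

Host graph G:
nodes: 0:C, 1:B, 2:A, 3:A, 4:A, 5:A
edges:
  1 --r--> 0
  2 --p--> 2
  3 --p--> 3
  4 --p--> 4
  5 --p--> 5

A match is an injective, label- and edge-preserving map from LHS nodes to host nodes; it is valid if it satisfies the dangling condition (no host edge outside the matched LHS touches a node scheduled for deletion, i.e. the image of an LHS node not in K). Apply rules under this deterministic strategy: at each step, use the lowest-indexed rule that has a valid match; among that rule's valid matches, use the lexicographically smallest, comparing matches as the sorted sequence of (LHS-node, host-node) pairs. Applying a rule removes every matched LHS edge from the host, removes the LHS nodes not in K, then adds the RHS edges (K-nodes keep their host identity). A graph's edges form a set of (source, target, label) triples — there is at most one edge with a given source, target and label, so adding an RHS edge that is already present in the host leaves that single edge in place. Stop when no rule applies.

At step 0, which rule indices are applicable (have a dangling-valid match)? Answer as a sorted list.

Answer: [R1]

Steps:
R0: no valid match — LHS pattern not found
R1: 4 valid matches — {0↦2, 1↦1}, {0↦3, 1↦1}, {0↦4, 1↦1} (+1 more)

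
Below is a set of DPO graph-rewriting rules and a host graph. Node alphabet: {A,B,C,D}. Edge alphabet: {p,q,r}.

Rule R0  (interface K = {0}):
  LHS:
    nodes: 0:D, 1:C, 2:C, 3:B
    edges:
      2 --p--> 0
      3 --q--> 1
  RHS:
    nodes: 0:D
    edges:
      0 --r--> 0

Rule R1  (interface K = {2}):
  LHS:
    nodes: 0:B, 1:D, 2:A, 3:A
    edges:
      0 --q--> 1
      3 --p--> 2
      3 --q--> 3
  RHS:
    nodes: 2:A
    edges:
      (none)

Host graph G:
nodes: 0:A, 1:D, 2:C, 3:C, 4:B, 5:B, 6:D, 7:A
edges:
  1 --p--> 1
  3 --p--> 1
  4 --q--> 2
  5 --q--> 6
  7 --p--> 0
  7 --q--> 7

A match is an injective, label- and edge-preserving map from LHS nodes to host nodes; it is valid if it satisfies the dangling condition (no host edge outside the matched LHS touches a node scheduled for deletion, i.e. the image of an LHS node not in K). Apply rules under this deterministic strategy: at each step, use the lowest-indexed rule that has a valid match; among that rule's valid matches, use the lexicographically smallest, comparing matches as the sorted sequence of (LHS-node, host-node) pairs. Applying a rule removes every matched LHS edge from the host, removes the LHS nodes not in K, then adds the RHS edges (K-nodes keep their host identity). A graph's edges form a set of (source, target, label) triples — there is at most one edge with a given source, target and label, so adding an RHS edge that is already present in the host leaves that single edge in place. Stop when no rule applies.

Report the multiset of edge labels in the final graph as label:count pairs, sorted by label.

start.  V:8 E:6  edges: 1-p->1 3-p->1 4-q->2 5-q->6 7-p->0 7-q->7
1. fire R0 via {0↦1, 1↦2, 2↦3, 3↦4}  →  V:5 E:5  edges: 1-p->1 1-r->1 5-q->6 7-p->0 7-q->7
2. fire R1 via {0↦5, 1↦6, 2↦0, 3↦7}  →  V:2 E:2  edges: 1-p->1 1-r->1
halt: no rule applies after step 2
NF edges: [(1, 1, 'p'), (1, 1, 'r')]

Answer: p:1 r:1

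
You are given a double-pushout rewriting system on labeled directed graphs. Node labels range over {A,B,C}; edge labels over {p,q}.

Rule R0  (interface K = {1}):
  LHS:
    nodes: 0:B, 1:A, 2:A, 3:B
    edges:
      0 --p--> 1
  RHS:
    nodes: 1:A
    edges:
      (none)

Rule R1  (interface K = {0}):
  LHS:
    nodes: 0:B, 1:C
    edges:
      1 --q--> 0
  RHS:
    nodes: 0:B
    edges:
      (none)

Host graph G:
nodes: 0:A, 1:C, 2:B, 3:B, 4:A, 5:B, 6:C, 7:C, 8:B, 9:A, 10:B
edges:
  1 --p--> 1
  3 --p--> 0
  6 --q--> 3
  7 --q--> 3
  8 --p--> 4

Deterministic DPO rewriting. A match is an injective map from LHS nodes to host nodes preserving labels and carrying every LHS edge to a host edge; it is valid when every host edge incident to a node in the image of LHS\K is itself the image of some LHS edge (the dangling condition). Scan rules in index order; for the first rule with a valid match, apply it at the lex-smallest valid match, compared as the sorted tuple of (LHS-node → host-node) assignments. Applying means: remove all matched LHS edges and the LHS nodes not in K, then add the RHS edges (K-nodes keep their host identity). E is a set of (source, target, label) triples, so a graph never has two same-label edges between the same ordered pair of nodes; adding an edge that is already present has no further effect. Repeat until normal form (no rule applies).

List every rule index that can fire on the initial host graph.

Answer: [R0,R1]

Derivation:
R0: 3 valid matches — {0↦8, 1↦4, 2↦9, 3↦2}, {0↦8, 1↦4, 2↦9, 3↦5}, {0↦8, 1↦4, 2↦9, 3↦10}
R1: 2 valid matches — {0↦3, 1↦6}, {0↦3, 1↦7}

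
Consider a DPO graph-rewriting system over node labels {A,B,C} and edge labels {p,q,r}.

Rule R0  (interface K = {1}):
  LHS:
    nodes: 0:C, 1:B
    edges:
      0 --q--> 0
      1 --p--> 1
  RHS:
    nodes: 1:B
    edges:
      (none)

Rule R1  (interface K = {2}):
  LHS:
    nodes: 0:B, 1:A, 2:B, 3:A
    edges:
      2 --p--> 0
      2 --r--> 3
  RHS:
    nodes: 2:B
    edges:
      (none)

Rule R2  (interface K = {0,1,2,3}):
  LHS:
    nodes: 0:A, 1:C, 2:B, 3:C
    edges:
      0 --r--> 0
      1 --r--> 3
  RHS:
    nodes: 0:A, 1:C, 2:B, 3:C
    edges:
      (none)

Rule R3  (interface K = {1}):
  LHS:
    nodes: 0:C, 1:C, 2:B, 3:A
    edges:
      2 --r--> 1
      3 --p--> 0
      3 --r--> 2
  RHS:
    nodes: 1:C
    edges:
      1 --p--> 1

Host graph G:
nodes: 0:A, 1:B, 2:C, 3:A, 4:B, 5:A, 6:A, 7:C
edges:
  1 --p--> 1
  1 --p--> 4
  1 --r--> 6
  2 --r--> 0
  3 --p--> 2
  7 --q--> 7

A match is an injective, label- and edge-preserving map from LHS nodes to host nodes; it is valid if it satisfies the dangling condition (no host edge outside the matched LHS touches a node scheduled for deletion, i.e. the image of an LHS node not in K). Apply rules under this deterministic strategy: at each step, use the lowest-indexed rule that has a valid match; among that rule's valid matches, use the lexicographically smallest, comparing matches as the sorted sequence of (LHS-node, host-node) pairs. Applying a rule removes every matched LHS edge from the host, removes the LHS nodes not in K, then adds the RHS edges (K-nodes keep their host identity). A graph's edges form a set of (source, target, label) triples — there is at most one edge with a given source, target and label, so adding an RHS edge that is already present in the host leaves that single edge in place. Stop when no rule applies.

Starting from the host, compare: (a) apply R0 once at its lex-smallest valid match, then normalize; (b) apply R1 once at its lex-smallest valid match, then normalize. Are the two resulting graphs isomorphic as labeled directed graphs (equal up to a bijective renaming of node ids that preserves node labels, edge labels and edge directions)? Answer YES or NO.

Answer: YES

Derivation:
branch R0-first: apply at {0↦7, 1↦1} → |E|=4, then 1 more step(s) → NF |V|=4 |E|=2 V={0:A, 1:B, 2:C, 3:A} E=2-r->0 3-p->2
branch R1-first: apply at {0↦4, 1↦5, 2↦1, 3↦6} → |E|=4, then 1 more step(s) → NF |V|=4 |E|=2 V={0:A, 1:B, 2:C, 3:A} E=2-r->0 3-p->2
graphs isomorphic (equal up to label-preserving node renaming)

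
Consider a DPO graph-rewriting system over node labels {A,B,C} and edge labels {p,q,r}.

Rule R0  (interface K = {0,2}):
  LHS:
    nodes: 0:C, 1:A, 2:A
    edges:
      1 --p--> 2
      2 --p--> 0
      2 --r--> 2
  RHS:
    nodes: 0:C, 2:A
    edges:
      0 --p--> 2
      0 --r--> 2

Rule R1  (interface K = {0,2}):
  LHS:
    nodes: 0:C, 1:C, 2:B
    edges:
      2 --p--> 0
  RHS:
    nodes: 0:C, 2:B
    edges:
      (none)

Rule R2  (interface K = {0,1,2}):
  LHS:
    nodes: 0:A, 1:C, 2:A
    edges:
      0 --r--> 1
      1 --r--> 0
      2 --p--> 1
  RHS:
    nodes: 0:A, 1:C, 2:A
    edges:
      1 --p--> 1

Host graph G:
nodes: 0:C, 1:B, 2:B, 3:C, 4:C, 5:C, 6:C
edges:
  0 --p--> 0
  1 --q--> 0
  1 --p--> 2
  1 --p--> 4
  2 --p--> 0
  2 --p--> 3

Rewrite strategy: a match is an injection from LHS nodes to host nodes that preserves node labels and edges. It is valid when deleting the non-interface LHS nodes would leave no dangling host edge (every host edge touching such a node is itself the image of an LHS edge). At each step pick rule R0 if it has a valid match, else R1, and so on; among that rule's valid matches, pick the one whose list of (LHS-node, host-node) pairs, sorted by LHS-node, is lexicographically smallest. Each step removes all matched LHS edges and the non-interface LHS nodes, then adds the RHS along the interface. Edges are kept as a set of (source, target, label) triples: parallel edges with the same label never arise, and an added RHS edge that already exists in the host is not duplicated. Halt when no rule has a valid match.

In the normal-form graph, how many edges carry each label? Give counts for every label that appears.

Answer: p:2 q:1

Derivation:
[0] host  ⇒  7 nodes, 6 edges  {0-p->0 1-q->0 1-p->2 1-p->4 2-p->0 2-p->3}
[1] R1 @ {0↦0, 1↦5, 2↦2}  ⇒  6 nodes, 5 edges  {0-p->0 1-q->0 1-p->2 1-p->4 2-p->3}
[2] R1 @ {0↦3, 1↦6, 2↦2}  ⇒  5 nodes, 4 edges  {0-p->0 1-q->0 1-p->2 1-p->4}
[3] R1 @ {0↦4, 1↦3, 2↦1}  ⇒  4 nodes, 3 edges  {0-p->0 1-q->0 1-p->2}
normal form: no rule applies after step 3
NF edges: [(0, 0, 'p'), (1, 0, 'q'), (1, 2, 'p')]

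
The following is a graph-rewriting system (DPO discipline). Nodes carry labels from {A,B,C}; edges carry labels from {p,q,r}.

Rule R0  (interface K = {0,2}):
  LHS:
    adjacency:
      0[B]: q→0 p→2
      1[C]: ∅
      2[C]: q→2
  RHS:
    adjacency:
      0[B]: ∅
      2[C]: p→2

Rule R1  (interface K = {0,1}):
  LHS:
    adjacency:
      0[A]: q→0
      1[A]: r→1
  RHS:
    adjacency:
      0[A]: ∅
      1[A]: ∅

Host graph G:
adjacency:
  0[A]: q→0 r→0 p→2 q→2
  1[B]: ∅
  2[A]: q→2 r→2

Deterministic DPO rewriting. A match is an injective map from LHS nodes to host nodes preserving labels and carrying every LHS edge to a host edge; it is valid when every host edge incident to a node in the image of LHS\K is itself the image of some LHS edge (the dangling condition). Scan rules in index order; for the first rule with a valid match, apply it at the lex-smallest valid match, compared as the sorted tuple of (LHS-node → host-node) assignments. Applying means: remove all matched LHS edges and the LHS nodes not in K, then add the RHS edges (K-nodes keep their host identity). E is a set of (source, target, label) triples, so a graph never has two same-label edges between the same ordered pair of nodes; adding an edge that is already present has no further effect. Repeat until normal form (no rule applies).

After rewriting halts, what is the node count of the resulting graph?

Answer: 3

Steps:
[0] host  ⇒  3 nodes, 6 edges  {0-q->0 0-r->0 0-p->2 0-q->2 2-q->2 2-r->2}
[1] R1 @ {0↦0, 1↦2}  ⇒  3 nodes, 4 edges  {0-r->0 0-p->2 0-q->2 2-q->2}
[2] R1 @ {0↦2, 1↦0}  ⇒  3 nodes, 2 edges  {0-p->2 0-q->2}
normal form: no rule applies after step 2
NF nodes: {0:A, 1:B, 2:A}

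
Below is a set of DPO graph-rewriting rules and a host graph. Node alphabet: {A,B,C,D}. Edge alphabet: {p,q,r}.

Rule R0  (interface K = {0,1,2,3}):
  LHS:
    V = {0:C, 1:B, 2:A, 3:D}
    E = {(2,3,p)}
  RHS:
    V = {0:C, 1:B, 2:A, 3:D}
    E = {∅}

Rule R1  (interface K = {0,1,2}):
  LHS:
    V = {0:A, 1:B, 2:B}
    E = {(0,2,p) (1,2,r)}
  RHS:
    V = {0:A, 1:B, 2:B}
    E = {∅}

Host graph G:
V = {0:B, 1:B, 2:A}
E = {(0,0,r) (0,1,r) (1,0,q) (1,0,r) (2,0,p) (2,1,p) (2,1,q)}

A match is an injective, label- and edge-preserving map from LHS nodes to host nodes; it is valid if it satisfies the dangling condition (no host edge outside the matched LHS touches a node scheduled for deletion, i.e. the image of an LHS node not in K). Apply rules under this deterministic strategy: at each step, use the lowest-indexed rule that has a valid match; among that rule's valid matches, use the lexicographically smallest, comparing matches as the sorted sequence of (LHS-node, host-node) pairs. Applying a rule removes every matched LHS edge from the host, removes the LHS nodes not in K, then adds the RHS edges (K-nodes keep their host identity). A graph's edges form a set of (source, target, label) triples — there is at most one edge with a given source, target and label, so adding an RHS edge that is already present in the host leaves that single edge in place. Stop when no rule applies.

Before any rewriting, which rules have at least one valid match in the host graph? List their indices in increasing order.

Answer: [R1]

Derivation:
R0: no valid match — LHS pattern not found
R1: 2 valid matches — {0↦2, 1↦0, 2↦1}, {0↦2, 1↦1, 2↦0}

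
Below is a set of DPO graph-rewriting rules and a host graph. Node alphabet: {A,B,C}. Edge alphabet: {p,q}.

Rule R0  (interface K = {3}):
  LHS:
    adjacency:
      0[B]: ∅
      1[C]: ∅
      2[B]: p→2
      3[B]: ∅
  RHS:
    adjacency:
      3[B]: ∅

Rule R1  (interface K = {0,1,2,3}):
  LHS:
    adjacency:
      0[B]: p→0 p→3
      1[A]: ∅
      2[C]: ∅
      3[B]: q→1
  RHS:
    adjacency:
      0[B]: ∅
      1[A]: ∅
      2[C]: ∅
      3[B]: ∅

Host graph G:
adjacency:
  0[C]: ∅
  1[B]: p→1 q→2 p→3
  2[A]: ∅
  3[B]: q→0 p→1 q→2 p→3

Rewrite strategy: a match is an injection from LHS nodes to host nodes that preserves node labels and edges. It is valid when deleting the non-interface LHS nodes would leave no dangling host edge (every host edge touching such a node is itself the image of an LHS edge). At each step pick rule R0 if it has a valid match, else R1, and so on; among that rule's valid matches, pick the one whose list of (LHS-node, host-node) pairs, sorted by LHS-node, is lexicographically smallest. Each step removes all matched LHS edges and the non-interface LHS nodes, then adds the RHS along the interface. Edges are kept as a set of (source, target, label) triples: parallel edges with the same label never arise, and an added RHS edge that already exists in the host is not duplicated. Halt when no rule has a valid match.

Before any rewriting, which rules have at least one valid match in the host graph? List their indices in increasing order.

R0: no valid match — LHS pattern not found
R1: 2 valid matches — {0↦1, 1↦2, 2↦0, 3↦3}, {0↦3, 1↦2, 2↦0, 3↦1}

Answer: [R1]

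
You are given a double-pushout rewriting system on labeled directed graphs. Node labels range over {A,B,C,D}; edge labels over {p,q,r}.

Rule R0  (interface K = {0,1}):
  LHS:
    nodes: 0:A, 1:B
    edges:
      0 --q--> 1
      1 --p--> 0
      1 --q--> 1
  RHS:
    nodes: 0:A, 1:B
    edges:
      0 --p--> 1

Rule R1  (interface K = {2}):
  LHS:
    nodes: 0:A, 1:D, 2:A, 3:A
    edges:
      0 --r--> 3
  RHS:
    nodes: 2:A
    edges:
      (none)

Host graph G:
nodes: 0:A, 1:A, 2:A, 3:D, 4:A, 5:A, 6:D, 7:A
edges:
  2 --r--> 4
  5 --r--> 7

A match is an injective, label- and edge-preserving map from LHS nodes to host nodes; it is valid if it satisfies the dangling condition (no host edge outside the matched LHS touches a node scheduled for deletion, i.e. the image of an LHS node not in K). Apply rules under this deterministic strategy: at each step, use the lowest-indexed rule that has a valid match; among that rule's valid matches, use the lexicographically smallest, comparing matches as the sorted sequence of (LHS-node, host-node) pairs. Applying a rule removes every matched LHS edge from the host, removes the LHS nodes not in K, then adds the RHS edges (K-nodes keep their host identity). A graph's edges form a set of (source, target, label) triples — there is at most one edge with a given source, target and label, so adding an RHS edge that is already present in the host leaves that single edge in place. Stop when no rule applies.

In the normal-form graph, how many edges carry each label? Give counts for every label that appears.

[0] host  ⇒  8 nodes, 2 edges  {2-r->4 5-r->7}
[1] R1 @ {0↦2, 1↦3, 2↦0, 3↦4}  ⇒  5 nodes, 1 edges  {5-r->7}
[2] R1 @ {0↦5, 1↦6, 2↦0, 3↦7}  ⇒  2 nodes, 0 edges  {∅}
normal form: no rule applies after step 2
NF edges: []

Answer: (no edges)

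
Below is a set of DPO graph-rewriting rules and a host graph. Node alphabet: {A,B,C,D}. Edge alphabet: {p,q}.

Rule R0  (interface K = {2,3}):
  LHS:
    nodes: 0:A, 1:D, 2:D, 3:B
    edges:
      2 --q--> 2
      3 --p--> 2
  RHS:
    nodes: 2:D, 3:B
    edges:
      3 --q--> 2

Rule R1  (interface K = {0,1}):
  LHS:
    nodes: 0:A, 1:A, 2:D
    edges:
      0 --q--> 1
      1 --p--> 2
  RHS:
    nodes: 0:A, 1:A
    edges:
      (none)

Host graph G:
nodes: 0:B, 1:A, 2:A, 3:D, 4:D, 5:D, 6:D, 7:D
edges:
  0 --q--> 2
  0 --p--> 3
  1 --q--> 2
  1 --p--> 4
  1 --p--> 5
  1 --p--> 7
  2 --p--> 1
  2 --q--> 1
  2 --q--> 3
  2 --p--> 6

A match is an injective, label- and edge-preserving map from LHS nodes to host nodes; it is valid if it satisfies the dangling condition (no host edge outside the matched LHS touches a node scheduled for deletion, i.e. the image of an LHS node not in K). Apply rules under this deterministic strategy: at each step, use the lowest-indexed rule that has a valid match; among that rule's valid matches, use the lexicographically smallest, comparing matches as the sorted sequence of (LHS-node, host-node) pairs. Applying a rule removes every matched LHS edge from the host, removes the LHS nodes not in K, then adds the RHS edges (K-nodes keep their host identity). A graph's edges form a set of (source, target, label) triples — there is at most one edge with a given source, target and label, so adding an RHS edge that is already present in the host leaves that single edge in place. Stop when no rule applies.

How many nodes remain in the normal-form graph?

Answer: 6

Steps:
[0] host  ⇒  8 nodes, 10 edges  {0-q->2 0-p->3 1-q->2 1-p->4 1-p->5 1-p->7 2-p->1 2-q->1 2-q->3 2-p->6}
[1] R1 @ {0↦1, 1↦2, 2↦6}  ⇒  7 nodes, 8 edges  {0-q->2 0-p->3 1-p->4 1-p->5 1-p->7 2-p->1 2-q->1 2-q->3}
[2] R1 @ {0↦2, 1↦1, 2↦4}  ⇒  6 nodes, 6 edges  {0-q->2 0-p->3 1-p->5 1-p->7 2-p->1 2-q->3}
halt: no rule applies after step 2
NF nodes: {0:B, 1:A, 2:A, 3:D, 5:D, 7:D}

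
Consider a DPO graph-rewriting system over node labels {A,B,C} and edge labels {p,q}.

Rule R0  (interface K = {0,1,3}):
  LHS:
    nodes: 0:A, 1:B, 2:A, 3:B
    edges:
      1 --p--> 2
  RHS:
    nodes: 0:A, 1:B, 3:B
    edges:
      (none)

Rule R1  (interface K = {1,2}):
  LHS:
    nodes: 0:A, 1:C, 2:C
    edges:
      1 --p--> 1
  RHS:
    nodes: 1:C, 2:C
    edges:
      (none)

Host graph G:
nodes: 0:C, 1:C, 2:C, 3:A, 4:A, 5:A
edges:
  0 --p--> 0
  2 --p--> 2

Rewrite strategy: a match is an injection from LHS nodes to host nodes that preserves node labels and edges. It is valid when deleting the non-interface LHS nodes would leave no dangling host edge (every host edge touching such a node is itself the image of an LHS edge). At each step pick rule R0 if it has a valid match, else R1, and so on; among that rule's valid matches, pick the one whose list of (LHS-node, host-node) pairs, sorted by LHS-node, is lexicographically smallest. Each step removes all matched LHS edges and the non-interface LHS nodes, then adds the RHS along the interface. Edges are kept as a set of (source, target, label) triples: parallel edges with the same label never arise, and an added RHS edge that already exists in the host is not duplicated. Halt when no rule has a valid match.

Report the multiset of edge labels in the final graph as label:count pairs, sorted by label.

Answer: (no edges)

Steps:
initial: |V|=6 |E|=2  E = 0-p->0 2-p->2
step 1: apply R1 at {0↦3, 1↦0, 2↦1}  → |V|=5 |E|=1  E = 2-p->2
step 2: apply R1 at {0↦4, 1↦2, 2↦0}  → |V|=4 |E|=0  E = ∅
normal form: no rule applies after step 2
NF edges: []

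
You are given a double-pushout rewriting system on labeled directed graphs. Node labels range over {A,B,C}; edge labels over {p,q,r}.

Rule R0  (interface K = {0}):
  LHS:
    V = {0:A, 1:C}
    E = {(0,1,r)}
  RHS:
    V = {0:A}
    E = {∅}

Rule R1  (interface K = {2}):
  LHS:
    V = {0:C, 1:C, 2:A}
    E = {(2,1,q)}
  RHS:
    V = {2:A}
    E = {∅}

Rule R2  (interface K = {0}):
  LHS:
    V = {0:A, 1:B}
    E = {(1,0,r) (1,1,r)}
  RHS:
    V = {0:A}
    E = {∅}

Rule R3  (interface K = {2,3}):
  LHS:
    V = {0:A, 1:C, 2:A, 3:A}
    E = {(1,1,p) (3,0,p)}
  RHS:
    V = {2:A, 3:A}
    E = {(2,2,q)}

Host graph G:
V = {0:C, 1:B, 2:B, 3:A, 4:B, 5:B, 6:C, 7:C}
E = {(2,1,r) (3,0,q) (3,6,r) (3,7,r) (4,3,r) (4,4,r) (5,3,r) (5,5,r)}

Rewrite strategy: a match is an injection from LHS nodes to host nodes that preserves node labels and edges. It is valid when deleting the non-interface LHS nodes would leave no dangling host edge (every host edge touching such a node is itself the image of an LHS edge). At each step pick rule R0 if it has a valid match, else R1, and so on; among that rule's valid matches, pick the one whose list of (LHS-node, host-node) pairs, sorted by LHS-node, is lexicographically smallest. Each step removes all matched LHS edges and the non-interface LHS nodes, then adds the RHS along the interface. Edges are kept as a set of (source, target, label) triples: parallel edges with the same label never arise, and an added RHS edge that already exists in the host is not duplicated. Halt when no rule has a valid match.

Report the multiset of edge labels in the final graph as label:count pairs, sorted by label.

Answer: q:1 r:1

Rewrite trace:
[0] host  ⇒  8 nodes, 8 edges  {2-r->1 3-q->0 3-r->6 3-r->7 4-r->3 4-r->4 5-r->3 5-r->5}
[1] R0 @ {0↦3, 1↦6}  ⇒  7 nodes, 7 edges  {2-r->1 3-q->0 3-r->7 4-r->3 4-r->4 5-r->3 5-r->5}
[2] R0 @ {0↦3, 1↦7}  ⇒  6 nodes, 6 edges  {2-r->1 3-q->0 4-r->3 4-r->4 5-r->3 5-r->5}
[3] R2 @ {0↦3, 1↦4}  ⇒  5 nodes, 4 edges  {2-r->1 3-q->0 5-r->3 5-r->5}
[4] R2 @ {0↦3, 1↦5}  ⇒  4 nodes, 2 edges  {2-r->1 3-q->0}
final graph: no rule applies after step 4
NF edges: [(2, 1, 'r'), (3, 0, 'q')]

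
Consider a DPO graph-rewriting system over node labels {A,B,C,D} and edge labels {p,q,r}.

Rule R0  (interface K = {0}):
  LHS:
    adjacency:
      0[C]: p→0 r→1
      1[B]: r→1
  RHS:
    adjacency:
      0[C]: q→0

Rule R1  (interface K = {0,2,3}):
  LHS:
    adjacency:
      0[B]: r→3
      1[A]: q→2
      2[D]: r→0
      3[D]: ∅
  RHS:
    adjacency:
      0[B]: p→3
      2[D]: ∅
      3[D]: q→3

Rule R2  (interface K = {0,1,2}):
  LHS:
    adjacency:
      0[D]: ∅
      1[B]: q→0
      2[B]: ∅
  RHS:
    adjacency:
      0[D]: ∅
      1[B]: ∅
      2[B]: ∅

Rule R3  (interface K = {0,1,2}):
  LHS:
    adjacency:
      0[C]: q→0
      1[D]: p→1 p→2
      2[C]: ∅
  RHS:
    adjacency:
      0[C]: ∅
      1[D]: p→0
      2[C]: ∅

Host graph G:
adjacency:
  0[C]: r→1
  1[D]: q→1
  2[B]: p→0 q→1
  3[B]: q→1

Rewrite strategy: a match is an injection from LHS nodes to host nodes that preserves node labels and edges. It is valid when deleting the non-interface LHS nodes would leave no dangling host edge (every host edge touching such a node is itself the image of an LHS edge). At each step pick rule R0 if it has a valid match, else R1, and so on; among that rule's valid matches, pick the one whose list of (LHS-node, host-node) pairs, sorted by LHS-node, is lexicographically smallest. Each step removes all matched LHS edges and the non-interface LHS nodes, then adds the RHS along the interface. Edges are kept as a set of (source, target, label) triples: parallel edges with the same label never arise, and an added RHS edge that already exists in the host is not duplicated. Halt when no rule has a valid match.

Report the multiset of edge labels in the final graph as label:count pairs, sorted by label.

Answer: p:1 q:1 r:1

Derivation:
initial: |V|=4 |E|=5  E = 0-r->1 1-q->1 2-p->0 2-q->1 3-q->1
step 1: apply R2 at {0↦1, 1↦2, 2↦3}  → |V|=4 |E|=4  E = 0-r->1 1-q->1 2-p->0 3-q->1
step 2: apply R2 at {0↦1, 1↦3, 2↦2}  → |V|=4 |E|=3  E = 0-r->1 1-q->1 2-p->0
halt: no rule applies after step 2
NF edges: [(0, 1, 'r'), (1, 1, 'q'), (2, 0, 'p')]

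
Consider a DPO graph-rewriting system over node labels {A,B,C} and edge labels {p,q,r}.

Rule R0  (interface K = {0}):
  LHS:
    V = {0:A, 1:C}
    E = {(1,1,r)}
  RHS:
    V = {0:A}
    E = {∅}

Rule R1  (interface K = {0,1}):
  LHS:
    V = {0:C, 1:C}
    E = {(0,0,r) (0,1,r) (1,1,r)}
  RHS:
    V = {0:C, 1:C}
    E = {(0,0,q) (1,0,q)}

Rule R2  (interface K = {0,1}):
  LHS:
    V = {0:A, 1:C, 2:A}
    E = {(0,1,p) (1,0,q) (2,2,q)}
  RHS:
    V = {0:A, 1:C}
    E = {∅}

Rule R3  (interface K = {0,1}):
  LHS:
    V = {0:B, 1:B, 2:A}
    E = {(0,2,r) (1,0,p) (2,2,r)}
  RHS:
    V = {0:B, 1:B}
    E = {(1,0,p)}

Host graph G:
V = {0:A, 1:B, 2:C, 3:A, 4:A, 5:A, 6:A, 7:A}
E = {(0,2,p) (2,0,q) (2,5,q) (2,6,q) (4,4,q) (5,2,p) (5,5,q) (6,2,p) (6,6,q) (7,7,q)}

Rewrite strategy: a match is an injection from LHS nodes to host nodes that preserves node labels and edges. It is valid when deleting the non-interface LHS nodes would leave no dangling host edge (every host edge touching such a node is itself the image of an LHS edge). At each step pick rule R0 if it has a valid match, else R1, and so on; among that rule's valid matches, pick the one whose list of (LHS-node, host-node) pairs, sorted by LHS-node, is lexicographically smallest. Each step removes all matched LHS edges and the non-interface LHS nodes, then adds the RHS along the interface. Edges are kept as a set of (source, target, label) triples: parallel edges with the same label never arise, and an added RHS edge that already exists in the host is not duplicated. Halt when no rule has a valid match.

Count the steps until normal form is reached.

initial: |V|=8 |E|=10  E = 0-p->2 2-q->0 2-q->5 2-q->6 4-q->4 5-p->2 5-q->5 6-p->2 6-q->6 7-q->7
step 1: apply R2 at {0↦0, 1↦2, 2↦4}  → |V|=7 |E|=7  E = 2-q->5 2-q->6 5-p->2 5-q->5 6-p->2 6-q->6 7-q->7
step 2: apply R2 at {0↦5, 1↦2, 2↦7}  → |V|=6 |E|=4  E = 2-q->6 5-q->5 6-p->2 6-q->6
step 3: apply R2 at {0↦6, 1↦2, 2↦5}  → |V|=5 |E|=1  E = 6-q->6
normal form: no rule applies after step 3

Answer: 3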